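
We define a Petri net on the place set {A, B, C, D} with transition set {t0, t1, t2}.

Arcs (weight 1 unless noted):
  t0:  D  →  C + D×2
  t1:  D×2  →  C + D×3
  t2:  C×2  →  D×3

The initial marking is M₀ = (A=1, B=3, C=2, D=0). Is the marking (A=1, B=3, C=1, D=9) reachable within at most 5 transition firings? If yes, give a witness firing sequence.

YES — reachable via ⟨t2, t0, t0, t0, t2⟩ (5 firings)

step 1: fire t2:  (A=1, B=3, C=2, D=0) → (A=1, B=3, C=0, D=3)
step 2: fire t0:  (A=1, B=3, C=0, D=3) → (A=1, B=3, C=1, D=4)
step 3: fire t0:  (A=1, B=3, C=1, D=4) → (A=1, B=3, C=2, D=5)
step 4: fire t0:  (A=1, B=3, C=2, D=5) → (A=1, B=3, C=3, D=6)
step 5: fire t2:  (A=1, B=3, C=3, D=6) → (A=1, B=3, C=1, D=9)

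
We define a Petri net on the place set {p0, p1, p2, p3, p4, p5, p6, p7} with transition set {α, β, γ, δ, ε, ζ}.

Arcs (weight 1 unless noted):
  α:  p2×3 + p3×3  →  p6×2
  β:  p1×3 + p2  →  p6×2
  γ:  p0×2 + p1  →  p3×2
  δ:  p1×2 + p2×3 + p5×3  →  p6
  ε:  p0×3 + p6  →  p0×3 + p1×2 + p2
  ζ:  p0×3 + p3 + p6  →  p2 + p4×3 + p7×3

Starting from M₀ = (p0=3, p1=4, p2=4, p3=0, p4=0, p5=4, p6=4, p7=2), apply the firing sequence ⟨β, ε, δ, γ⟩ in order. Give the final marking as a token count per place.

step 1: fire β:  (p0=3, p1=4, p2=4, p3=0, p4=0, p5=4, p6=4, p7=2) → (p0=3, p1=1, p2=3, p3=0, p4=0, p5=4, p6=6, p7=2)
step 2: fire ε:  (p0=3, p1=1, p2=3, p3=0, p4=0, p5=4, p6=6, p7=2) → (p0=3, p1=3, p2=4, p3=0, p4=0, p5=4, p6=5, p7=2)
step 3: fire δ:  (p0=3, p1=3, p2=4, p3=0, p4=0, p5=4, p6=5, p7=2) → (p0=3, p1=1, p2=1, p3=0, p4=0, p5=1, p6=6, p7=2)
step 4: fire γ:  (p0=3, p1=1, p2=1, p3=0, p4=0, p5=1, p6=6, p7=2) → (p0=1, p1=0, p2=1, p3=2, p4=0, p5=1, p6=6, p7=2)

(p0=1, p1=0, p2=1, p3=2, p4=0, p5=1, p6=6, p7=2)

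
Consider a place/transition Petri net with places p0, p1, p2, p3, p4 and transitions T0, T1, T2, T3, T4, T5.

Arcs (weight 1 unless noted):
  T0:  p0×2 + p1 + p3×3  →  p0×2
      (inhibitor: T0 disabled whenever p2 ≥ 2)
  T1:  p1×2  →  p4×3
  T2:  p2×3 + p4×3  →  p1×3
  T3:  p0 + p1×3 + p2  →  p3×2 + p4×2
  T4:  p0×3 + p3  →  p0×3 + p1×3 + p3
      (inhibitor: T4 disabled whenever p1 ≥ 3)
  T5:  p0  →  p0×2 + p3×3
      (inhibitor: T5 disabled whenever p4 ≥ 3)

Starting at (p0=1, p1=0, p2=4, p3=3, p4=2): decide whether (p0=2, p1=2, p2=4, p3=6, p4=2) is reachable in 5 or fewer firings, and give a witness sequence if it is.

depth 0: 1 marking
depth 1: 2 markings reached so far
depth 2: 3 markings reached so far
depth 3: 5 markings reached so far
depth 4: 9 markings reached so far
depth 5: 16 markings reached so far
target is not among the 16 markings reachable within 5 steps

NO — not reachable within 5 firings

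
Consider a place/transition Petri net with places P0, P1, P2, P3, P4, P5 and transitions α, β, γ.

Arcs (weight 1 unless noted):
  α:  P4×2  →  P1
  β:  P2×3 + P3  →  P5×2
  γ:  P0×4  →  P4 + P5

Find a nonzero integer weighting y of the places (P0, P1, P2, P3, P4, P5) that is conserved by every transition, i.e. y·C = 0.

y = (P0:0, P1:0, P2:1, P3:-3, P4:0, P5:0)

Incidence matrix C (rows=places, cols=transitions):
        α    β    γ
   P0   0    0   -4
   P1   1    0    0
   P2   0   -3    0
   P3   0   -1    0
   P4  -2    0    1
   P5   0    2    1

Candidate y = [0, 0, 1, -3, 0, 0]; check y·C column-wise:
  col α: 0·1 + 1·0 + -3·0 + 0·-2 = 0
  col β: 1·-3 + -3·-1 + 0·2 = 0
  col γ: 0·-4 + 1·0 + -3·0 + 0·1 + 0·1 = 0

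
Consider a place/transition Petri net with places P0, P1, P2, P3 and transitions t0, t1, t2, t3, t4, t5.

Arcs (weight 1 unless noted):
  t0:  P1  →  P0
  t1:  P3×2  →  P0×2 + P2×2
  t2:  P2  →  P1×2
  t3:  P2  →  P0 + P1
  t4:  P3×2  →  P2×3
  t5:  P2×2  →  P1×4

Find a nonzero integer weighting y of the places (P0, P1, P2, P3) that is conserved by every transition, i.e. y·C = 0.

Incidence matrix C (rows=places, cols=transitions):
       t0   t1   t2   t3   t4   t5
   P0   1    2    0    1    0    0
   P1  -1    0    2    1    0    4
   P2   0    2   -1   -1    3   -2
   P3   0   -2    0    0   -2    0

Candidate y = [1, 1, 2, 3]; check y·C column-wise:
  col t0: 1·1 + 1·-1 + 2·0 + 3·0 = 0
  col t1: 1·2 + 1·0 + 2·2 + 3·-2 = 0
  col t2: 1·0 + 1·2 + 2·-1 + 3·0 = 0
  col t3: 1·1 + 1·1 + 2·-1 + 3·0 = 0
  col t4: 1·0 + 1·0 + 2·3 + 3·-2 = 0
  col t5: 1·0 + 1·4 + 2·-2 + 3·0 = 0

y = (P0:1, P1:1, P2:2, P3:3)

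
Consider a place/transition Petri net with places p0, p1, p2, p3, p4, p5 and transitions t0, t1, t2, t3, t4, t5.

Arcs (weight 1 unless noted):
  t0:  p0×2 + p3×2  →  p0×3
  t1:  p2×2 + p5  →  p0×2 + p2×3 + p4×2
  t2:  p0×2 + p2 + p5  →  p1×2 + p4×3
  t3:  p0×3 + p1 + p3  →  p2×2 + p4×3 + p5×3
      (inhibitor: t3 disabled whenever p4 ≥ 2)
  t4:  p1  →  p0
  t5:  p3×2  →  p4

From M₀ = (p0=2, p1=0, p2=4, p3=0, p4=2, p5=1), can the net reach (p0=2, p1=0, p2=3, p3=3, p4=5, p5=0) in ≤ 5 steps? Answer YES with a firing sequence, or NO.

NO — not reachable within 5 firings

depth 0: 1 marking
depth 1: 3 markings reached so far
depth 2: 4 markings reached so far
depth 3: 5 markings reached so far
depth 4: 5 markings reached so far
(frontier empty at depth 4; search complete)
target is not among the 5 markings reachable within 5 steps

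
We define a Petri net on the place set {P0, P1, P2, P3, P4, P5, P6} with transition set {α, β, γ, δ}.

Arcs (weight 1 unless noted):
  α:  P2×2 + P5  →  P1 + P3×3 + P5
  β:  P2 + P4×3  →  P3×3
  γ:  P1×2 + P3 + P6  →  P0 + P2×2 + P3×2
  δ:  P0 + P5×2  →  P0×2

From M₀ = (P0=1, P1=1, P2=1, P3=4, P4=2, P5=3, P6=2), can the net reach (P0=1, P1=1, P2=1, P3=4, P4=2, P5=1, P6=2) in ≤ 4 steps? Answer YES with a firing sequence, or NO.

NO — not reachable within 4 firings

depth 0: 1 marking
depth 1: 2 markings reached so far
depth 2: 2 markings reached so far
(frontier empty at depth 2; search complete)
target is not among the 2 markings reachable within 4 steps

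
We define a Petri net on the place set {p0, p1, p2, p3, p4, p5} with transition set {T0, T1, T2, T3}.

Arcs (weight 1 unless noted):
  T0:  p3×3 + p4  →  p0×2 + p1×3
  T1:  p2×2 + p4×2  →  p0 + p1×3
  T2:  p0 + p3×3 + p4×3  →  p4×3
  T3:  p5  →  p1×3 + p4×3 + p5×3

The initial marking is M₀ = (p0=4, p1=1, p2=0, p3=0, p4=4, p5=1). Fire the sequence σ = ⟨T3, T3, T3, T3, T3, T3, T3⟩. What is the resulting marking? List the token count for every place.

(p0=4, p1=22, p2=0, p3=0, p4=25, p5=15)

step 1: fire T3:  (p0=4, p1=1, p2=0, p3=0, p4=4, p5=1) → (p0=4, p1=4, p2=0, p3=0, p4=7, p5=3)
step 2: fire T3:  (p0=4, p1=4, p2=0, p3=0, p4=7, p5=3) → (p0=4, p1=7, p2=0, p3=0, p4=10, p5=5)
step 3: fire T3:  (p0=4, p1=7, p2=0, p3=0, p4=10, p5=5) → (p0=4, p1=10, p2=0, p3=0, p4=13, p5=7)
step 4: fire T3:  (p0=4, p1=10, p2=0, p3=0, p4=13, p5=7) → (p0=4, p1=13, p2=0, p3=0, p4=16, p5=9)
step 5: fire T3:  (p0=4, p1=13, p2=0, p3=0, p4=16, p5=9) → (p0=4, p1=16, p2=0, p3=0, p4=19, p5=11)
step 6: fire T3:  (p0=4, p1=16, p2=0, p3=0, p4=19, p5=11) → (p0=4, p1=19, p2=0, p3=0, p4=22, p5=13)
step 7: fire T3:  (p0=4, p1=19, p2=0, p3=0, p4=22, p5=13) → (p0=4, p1=22, p2=0, p3=0, p4=25, p5=15)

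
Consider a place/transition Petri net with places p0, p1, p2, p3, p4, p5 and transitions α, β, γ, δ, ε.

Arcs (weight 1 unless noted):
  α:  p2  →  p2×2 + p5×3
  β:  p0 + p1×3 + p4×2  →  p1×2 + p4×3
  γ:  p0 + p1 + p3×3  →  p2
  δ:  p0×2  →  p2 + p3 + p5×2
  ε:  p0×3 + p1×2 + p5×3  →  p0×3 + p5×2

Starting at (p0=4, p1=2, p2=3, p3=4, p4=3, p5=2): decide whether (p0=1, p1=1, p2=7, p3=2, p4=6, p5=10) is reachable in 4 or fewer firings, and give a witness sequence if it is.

depth 0: 1 marking
depth 1: 4 markings reached so far
depth 2: 10 markings reached so far
depth 3: 17 markings reached so far
depth 4: 25 markings reached so far
target is not among the 25 markings reachable within 4 steps

NO — not reachable within 4 firings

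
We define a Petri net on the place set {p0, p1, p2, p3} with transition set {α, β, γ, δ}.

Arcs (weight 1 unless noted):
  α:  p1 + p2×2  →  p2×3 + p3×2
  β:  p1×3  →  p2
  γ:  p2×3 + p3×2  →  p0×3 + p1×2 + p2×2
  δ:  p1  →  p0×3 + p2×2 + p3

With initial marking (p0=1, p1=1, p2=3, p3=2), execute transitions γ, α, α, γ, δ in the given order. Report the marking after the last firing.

(p0=10, p1=2, p2=5, p3=3)

step 1: fire γ:  (p0=1, p1=1, p2=3, p3=2) → (p0=4, p1=3, p2=2, p3=0)
step 2: fire α:  (p0=4, p1=3, p2=2, p3=0) → (p0=4, p1=2, p2=3, p3=2)
step 3: fire α:  (p0=4, p1=2, p2=3, p3=2) → (p0=4, p1=1, p2=4, p3=4)
step 4: fire γ:  (p0=4, p1=1, p2=4, p3=4) → (p0=7, p1=3, p2=3, p3=2)
step 5: fire δ:  (p0=7, p1=3, p2=3, p3=2) → (p0=10, p1=2, p2=5, p3=3)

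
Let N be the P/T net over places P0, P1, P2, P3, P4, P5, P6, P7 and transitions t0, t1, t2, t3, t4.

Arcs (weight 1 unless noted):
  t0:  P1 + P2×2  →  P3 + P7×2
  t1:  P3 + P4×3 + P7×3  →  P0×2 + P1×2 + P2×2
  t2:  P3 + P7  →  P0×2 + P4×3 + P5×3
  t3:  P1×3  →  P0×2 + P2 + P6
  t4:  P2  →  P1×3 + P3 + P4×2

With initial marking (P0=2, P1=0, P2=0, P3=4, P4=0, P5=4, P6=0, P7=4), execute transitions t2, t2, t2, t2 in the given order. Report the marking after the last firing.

(P0=10, P1=0, P2=0, P3=0, P4=12, P5=16, P6=0, P7=0)

step 1: fire t2:  (P0=2, P1=0, P2=0, P3=4, P4=0, P5=4, P6=0, P7=4) → (P0=4, P1=0, P2=0, P3=3, P4=3, P5=7, P6=0, P7=3)
step 2: fire t2:  (P0=4, P1=0, P2=0, P3=3, P4=3, P5=7, P6=0, P7=3) → (P0=6, P1=0, P2=0, P3=2, P4=6, P5=10, P6=0, P7=2)
step 3: fire t2:  (P0=6, P1=0, P2=0, P3=2, P4=6, P5=10, P6=0, P7=2) → (P0=8, P1=0, P2=0, P3=1, P4=9, P5=13, P6=0, P7=1)
step 4: fire t2:  (P0=8, P1=0, P2=0, P3=1, P4=9, P5=13, P6=0, P7=1) → (P0=10, P1=0, P2=0, P3=0, P4=12, P5=16, P6=0, P7=0)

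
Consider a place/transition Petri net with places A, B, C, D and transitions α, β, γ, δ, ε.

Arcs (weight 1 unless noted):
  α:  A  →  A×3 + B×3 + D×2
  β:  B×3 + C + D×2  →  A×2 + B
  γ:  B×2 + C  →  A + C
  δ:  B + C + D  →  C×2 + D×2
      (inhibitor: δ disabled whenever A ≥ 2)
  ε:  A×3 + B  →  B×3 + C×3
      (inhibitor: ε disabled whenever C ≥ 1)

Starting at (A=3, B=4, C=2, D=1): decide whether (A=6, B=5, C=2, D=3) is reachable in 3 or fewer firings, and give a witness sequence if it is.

step 1: fire α:  (A=3, B=4, C=2, D=1) → (A=5, B=7, C=2, D=3)
step 2: fire γ:  (A=5, B=7, C=2, D=3) → (A=6, B=5, C=2, D=3)

YES — reachable via ⟨α, γ⟩ (2 firings)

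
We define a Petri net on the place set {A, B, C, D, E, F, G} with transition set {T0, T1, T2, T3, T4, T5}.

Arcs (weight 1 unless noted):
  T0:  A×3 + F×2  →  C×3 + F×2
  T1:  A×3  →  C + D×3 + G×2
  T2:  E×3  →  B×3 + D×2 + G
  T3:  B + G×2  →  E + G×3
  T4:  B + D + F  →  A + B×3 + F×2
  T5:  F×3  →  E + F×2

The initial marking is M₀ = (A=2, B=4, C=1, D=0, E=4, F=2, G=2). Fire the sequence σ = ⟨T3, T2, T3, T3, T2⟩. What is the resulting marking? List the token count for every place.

step 1: fire T3:  (A=2, B=4, C=1, D=0, E=4, F=2, G=2) → (A=2, B=3, C=1, D=0, E=5, F=2, G=3)
step 2: fire T2:  (A=2, B=3, C=1, D=0, E=5, F=2, G=3) → (A=2, B=6, C=1, D=2, E=2, F=2, G=4)
step 3: fire T3:  (A=2, B=6, C=1, D=2, E=2, F=2, G=4) → (A=2, B=5, C=1, D=2, E=3, F=2, G=5)
step 4: fire T3:  (A=2, B=5, C=1, D=2, E=3, F=2, G=5) → (A=2, B=4, C=1, D=2, E=4, F=2, G=6)
step 5: fire T2:  (A=2, B=4, C=1, D=2, E=4, F=2, G=6) → (A=2, B=7, C=1, D=4, E=1, F=2, G=7)

(A=2, B=7, C=1, D=4, E=1, F=2, G=7)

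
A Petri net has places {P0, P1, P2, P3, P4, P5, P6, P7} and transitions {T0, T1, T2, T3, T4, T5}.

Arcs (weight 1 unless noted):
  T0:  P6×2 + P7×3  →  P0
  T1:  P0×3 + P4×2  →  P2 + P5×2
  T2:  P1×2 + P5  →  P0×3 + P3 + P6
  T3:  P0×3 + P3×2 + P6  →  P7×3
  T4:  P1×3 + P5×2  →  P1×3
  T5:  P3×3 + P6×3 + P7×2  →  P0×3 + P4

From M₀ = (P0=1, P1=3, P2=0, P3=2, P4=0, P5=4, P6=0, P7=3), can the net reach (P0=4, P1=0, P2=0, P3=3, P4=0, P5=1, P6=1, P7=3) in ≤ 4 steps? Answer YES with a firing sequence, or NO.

depth 0: 1 marking
depth 1: 3 markings reached so far
depth 2: 6 markings reached so far
depth 3: 7 markings reached so far
depth 4: 7 markings reached so far
(frontier empty at depth 4; search complete)
target is not among the 7 markings reachable within 4 steps

NO — not reachable within 4 firings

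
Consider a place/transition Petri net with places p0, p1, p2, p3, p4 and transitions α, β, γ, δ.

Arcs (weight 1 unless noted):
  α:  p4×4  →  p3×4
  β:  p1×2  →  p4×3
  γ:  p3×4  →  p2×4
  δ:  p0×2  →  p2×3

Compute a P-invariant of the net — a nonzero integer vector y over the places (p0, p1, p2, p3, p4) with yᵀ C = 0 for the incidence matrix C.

Incidence matrix C (rows=places, cols=transitions):
        α    β    γ    δ
   p0   0    0    0   -2
   p1   0   -2    0    0
   p2   0    0    4    3
   p3   4    0   -4    0
   p4  -4    3    0    0

Candidate y = [3, 3, 2, 2, 2]; check y·C column-wise:
  col α: 3·0 + 3·0 + 2·0 + 2·4 + 2·-4 = 0
  col β: 3·0 + 3·-2 + 2·0 + 2·0 + 2·3 = 0
  col γ: 3·0 + 3·0 + 2·4 + 2·-4 + 2·0 = 0
  col δ: 3·-2 + 3·0 + 2·3 + 2·0 + 2·0 = 0

y = (p0:3, p1:3, p2:2, p3:2, p4:2)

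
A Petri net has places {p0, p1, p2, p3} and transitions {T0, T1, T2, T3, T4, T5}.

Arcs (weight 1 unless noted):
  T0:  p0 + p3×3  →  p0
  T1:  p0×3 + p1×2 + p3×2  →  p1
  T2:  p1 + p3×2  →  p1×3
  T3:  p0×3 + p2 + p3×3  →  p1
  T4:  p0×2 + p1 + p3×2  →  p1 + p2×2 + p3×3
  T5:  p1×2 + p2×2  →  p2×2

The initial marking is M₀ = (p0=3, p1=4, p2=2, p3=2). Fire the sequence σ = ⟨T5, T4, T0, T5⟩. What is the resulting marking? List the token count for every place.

step 1: fire T5:  (p0=3, p1=4, p2=2, p3=2) → (p0=3, p1=2, p2=2, p3=2)
step 2: fire T4:  (p0=3, p1=2, p2=2, p3=2) → (p0=1, p1=2, p2=4, p3=3)
step 3: fire T0:  (p0=1, p1=2, p2=4, p3=3) → (p0=1, p1=2, p2=4, p3=0)
step 4: fire T5:  (p0=1, p1=2, p2=4, p3=0) → (p0=1, p1=0, p2=4, p3=0)

(p0=1, p1=0, p2=4, p3=0)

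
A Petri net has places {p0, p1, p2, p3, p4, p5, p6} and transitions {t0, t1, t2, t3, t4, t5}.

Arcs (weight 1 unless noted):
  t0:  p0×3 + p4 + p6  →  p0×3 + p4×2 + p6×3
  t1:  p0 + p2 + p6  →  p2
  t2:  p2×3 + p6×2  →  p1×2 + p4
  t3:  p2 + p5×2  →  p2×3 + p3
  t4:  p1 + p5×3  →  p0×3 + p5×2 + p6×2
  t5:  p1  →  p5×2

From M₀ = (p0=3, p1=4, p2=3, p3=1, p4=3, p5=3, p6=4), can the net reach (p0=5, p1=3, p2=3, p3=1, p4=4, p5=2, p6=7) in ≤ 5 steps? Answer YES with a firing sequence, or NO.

step 1: fire t0:  (p0=3, p1=4, p2=3, p3=1, p4=3, p5=3, p6=4) → (p0=3, p1=4, p2=3, p3=1, p4=4, p5=3, p6=6)
step 2: fire t1:  (p0=3, p1=4, p2=3, p3=1, p4=4, p5=3, p6=6) → (p0=2, p1=4, p2=3, p3=1, p4=4, p5=3, p6=5)
step 3: fire t4:  (p0=2, p1=4, p2=3, p3=1, p4=4, p5=3, p6=5) → (p0=5, p1=3, p2=3, p3=1, p4=4, p5=2, p6=7)

YES — reachable via ⟨t0, t1, t4⟩ (3 firings)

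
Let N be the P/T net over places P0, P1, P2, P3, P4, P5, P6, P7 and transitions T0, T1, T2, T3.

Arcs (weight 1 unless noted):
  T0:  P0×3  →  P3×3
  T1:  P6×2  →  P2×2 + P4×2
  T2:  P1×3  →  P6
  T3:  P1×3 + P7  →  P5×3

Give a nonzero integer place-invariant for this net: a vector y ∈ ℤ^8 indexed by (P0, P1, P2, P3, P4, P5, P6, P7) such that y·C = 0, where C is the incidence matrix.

y = (P0:1, P1:0, P2:0, P3:1, P4:0, P5:0, P6:0, P7:0)

Incidence matrix C (rows=places, cols=transitions):
       T0   T1   T2   T3
   P0  -3    0    0    0
   P1   0    0   -3   -3
   P2   0    2    0    0
   P3   3    0    0    0
   P4   0    2    0    0
   P5   0    0    0    3
   P6   0   -2    1    0
   P7   0    0    0   -1

Candidate y = [1, 0, 0, 1, 0, 0, 0, 0]; check y·C column-wise:
  col T0: 1·-3 + 1·3 = 0
  col T1: 1·0 + 0·2 + 1·0 + 0·2 + 0·-2 = 0
  col T2: 1·0 + 0·-3 + 1·0 + 0·1 = 0
  col T3: 1·0 + 0·-3 + 1·0 + 0·3 + 0·-1 = 0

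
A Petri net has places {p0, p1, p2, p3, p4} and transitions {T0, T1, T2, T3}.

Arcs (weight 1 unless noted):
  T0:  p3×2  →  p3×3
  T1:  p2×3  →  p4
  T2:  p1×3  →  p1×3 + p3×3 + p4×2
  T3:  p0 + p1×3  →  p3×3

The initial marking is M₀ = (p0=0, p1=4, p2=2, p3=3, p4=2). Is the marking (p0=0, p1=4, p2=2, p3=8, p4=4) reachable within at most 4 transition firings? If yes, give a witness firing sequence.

YES — reachable via ⟨T0, T0, T2⟩ (3 firings)

step 1: fire T0:  (p0=0, p1=4, p2=2, p3=3, p4=2) → (p0=0, p1=4, p2=2, p3=4, p4=2)
step 2: fire T0:  (p0=0, p1=4, p2=2, p3=4, p4=2) → (p0=0, p1=4, p2=2, p3=5, p4=2)
step 3: fire T2:  (p0=0, p1=4, p2=2, p3=5, p4=2) → (p0=0, p1=4, p2=2, p3=8, p4=4)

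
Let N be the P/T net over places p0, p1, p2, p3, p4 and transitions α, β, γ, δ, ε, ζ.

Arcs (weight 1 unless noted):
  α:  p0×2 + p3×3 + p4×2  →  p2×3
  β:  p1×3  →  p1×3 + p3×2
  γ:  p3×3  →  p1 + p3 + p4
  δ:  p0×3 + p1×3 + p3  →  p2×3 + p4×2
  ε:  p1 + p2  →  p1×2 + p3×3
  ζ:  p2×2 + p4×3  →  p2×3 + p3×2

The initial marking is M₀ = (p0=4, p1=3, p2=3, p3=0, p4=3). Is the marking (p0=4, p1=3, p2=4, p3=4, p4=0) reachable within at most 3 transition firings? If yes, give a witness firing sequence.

step 1: fire β:  (p0=4, p1=3, p2=3, p3=0, p4=3) → (p0=4, p1=3, p2=3, p3=2, p4=3)
step 2: fire ζ:  (p0=4, p1=3, p2=3, p3=2, p4=3) → (p0=4, p1=3, p2=4, p3=4, p4=0)

YES — reachable via ⟨β, ζ⟩ (2 firings)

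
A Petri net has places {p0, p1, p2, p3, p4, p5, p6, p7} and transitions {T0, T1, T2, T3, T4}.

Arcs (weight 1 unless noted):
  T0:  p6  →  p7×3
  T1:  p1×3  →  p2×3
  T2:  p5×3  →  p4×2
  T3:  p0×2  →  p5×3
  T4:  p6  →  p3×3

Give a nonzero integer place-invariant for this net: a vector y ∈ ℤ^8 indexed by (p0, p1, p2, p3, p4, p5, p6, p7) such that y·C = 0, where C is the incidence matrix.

Incidence matrix C (rows=places, cols=transitions):
       T0   T1   T2   T3   T4
   p0   0    0    0   -2    0
   p1   0   -3    0    0    0
   p2   0    3    0    0    0
   p3   0    0    0    0    3
   p4   0    0    2    0    0
   p5   0    0   -3    3    0
   p6  -1    0    0    0   -1
   p7   3    0    0    0    0

Candidate y = [0, 1, 1, 0, 0, 0, 0, 0]; check y·C column-wise:
  col T0: 1·0 + 1·0 + 0·-1 + 0·3 = 0
  col T1: 1·-3 + 1·3 = 0
  col T2: 1·0 + 1·0 + 0·2 + 0·-3 = 0
  col T3: 0·-2 + 1·0 + 1·0 + 0·3 = 0
  col T4: 1·0 + 1·0 + 0·3 + 0·-1 = 0

y = (p0:0, p1:1, p2:1, p3:0, p4:0, p5:0, p6:0, p7:0)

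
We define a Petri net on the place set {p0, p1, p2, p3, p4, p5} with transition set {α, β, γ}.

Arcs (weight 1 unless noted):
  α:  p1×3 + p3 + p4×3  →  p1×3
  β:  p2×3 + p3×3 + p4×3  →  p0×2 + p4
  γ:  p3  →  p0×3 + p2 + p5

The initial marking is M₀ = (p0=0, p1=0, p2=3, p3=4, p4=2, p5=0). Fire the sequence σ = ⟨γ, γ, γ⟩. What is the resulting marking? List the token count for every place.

(p0=9, p1=0, p2=6, p3=1, p4=2, p5=3)

step 1: fire γ:  (p0=0, p1=0, p2=3, p3=4, p4=2, p5=0) → (p0=3, p1=0, p2=4, p3=3, p4=2, p5=1)
step 2: fire γ:  (p0=3, p1=0, p2=4, p3=3, p4=2, p5=1) → (p0=6, p1=0, p2=5, p3=2, p4=2, p5=2)
step 3: fire γ:  (p0=6, p1=0, p2=5, p3=2, p4=2, p5=2) → (p0=9, p1=0, p2=6, p3=1, p4=2, p5=3)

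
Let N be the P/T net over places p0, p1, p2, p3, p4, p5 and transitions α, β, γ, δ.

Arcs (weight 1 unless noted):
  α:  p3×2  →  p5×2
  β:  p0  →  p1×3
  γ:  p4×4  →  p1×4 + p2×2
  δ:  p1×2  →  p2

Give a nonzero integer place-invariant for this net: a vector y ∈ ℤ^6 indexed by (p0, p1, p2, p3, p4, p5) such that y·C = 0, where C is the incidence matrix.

Incidence matrix C (rows=places, cols=transitions):
        α    β    γ    δ
   p0   0   -1    0    0
   p1   0    3    4   -2
   p2   0    0    2    1
   p3  -2    0    0    0
   p4   0    0   -4    0
   p5   2    0    0    0

Candidate y = [3, 1, 2, 0, 2, 0]; check y·C column-wise:
  col α: 3·0 + 1·0 + 2·0 + 0·-2 + 2·0 + 0·2 = 0
  col β: 3·-1 + 1·3 + 2·0 + 2·0 = 0
  col γ: 3·0 + 1·4 + 2·2 + 2·-4 = 0
  col δ: 3·0 + 1·-2 + 2·1 + 2·0 = 0

y = (p0:3, p1:1, p2:2, p3:0, p4:2, p5:0)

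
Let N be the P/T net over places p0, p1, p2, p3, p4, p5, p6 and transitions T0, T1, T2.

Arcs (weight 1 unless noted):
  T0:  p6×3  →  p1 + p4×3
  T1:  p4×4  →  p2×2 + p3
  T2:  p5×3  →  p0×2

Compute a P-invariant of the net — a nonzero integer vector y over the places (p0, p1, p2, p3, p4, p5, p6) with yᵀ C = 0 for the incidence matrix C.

y = (p0:0, p1:0, p2:1, p3:-2, p4:0, p5:0, p6:0)

Incidence matrix C (rows=places, cols=transitions):
       T0   T1   T2
   p0   0    0    2
   p1   1    0    0
   p2   0    2    0
   p3   0    1    0
   p4   3   -4    0
   p5   0    0   -3
   p6  -3    0    0

Candidate y = [0, 0, 1, -2, 0, 0, 0]; check y·C column-wise:
  col T0: 0·1 + 1·0 + -2·0 + 0·3 + 0·-3 = 0
  col T1: 1·2 + -2·1 + 0·-4 = 0
  col T2: 0·2 + 1·0 + -2·0 + 0·-3 = 0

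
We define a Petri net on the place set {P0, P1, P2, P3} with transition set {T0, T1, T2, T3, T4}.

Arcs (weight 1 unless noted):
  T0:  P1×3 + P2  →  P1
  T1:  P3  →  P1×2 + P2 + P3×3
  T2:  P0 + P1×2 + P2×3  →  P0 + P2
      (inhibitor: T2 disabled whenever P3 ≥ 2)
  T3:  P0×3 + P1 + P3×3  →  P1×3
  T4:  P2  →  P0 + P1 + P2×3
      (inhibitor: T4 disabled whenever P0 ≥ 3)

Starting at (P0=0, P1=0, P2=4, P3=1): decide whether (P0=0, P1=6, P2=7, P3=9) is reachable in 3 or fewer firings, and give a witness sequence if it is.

NO — not reachable within 3 firings

depth 0: 1 marking
depth 1: 3 markings reached so far
depth 2: 6 markings reached so far
depth 3: 13 markings reached so far
target is not among the 13 markings reachable within 3 steps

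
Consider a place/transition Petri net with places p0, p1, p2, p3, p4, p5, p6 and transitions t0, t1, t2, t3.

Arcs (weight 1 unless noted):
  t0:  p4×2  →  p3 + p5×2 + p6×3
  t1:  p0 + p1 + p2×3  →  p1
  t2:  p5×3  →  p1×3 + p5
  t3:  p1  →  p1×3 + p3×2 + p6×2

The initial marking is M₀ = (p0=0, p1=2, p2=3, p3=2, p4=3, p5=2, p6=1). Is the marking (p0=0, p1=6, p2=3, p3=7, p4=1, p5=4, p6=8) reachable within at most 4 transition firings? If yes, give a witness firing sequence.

step 1: fire t0:  (p0=0, p1=2, p2=3, p3=2, p4=3, p5=2, p6=1) → (p0=0, p1=2, p2=3, p3=3, p4=1, p5=4, p6=4)
step 2: fire t3:  (p0=0, p1=2, p2=3, p3=3, p4=1, p5=4, p6=4) → (p0=0, p1=4, p2=3, p3=5, p4=1, p5=4, p6=6)
step 3: fire t3:  (p0=0, p1=4, p2=3, p3=5, p4=1, p5=4, p6=6) → (p0=0, p1=6, p2=3, p3=7, p4=1, p5=4, p6=8)

YES — reachable via ⟨t0, t3, t3⟩ (3 firings)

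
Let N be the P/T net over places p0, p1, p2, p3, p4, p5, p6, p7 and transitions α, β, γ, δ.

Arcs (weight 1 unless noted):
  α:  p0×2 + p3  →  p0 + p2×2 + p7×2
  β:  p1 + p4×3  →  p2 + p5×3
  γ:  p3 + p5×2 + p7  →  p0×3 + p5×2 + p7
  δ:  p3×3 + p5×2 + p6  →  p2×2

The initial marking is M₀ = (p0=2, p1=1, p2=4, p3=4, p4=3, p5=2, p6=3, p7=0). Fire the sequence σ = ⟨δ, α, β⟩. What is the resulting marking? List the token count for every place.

step 1: fire δ:  (p0=2, p1=1, p2=4, p3=4, p4=3, p5=2, p6=3, p7=0) → (p0=2, p1=1, p2=6, p3=1, p4=3, p5=0, p6=2, p7=0)
step 2: fire α:  (p0=2, p1=1, p2=6, p3=1, p4=3, p5=0, p6=2, p7=0) → (p0=1, p1=1, p2=8, p3=0, p4=3, p5=0, p6=2, p7=2)
step 3: fire β:  (p0=1, p1=1, p2=8, p3=0, p4=3, p5=0, p6=2, p7=2) → (p0=1, p1=0, p2=9, p3=0, p4=0, p5=3, p6=2, p7=2)

(p0=1, p1=0, p2=9, p3=0, p4=0, p5=3, p6=2, p7=2)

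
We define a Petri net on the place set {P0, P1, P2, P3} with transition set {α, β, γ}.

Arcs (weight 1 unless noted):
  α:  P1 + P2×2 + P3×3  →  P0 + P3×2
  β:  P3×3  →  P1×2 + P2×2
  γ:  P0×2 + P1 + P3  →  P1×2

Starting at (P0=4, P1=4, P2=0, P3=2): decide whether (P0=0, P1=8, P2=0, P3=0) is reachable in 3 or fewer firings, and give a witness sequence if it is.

NO — not reachable within 3 firings

depth 0: 1 marking
depth 1: 2 markings reached so far
depth 2: 3 markings reached so far
depth 3: 3 markings reached so far
(frontier empty at depth 3; search complete)
target is not among the 3 markings reachable within 3 steps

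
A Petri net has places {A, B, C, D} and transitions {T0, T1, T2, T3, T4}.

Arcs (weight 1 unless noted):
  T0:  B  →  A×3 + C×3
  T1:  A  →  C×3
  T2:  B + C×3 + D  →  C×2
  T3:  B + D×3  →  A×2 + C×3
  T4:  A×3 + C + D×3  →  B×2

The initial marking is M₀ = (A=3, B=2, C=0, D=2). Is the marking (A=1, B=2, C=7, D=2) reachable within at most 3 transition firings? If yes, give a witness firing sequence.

NO — not reachable within 3 firings

depth 0: 1 marking
depth 1: 3 markings reached so far
depth 2: 8 markings reached so far
depth 3: 13 markings reached so far
target is not among the 13 markings reachable within 3 steps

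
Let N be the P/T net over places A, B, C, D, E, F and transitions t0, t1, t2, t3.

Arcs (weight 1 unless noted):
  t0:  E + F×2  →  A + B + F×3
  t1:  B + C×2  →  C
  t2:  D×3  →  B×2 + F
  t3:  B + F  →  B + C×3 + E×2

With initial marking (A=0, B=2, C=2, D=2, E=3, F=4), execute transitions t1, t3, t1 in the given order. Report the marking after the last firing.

step 1: fire t1:  (A=0, B=2, C=2, D=2, E=3, F=4) → (A=0, B=1, C=1, D=2, E=3, F=4)
step 2: fire t3:  (A=0, B=1, C=1, D=2, E=3, F=4) → (A=0, B=1, C=4, D=2, E=5, F=3)
step 3: fire t1:  (A=0, B=1, C=4, D=2, E=5, F=3) → (A=0, B=0, C=3, D=2, E=5, F=3)

(A=0, B=0, C=3, D=2, E=5, F=3)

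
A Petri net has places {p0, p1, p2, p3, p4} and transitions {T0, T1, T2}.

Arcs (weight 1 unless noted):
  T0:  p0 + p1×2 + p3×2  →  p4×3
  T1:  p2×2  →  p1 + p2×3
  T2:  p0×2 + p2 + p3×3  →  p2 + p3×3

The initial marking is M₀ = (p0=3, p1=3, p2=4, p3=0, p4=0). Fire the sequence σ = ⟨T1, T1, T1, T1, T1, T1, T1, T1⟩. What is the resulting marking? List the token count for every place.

(p0=3, p1=11, p2=12, p3=0, p4=0)

step 1: fire T1:  (p0=3, p1=3, p2=4, p3=0, p4=0) → (p0=3, p1=4, p2=5, p3=0, p4=0)
step 2: fire T1:  (p0=3, p1=4, p2=5, p3=0, p4=0) → (p0=3, p1=5, p2=6, p3=0, p4=0)
step 3: fire T1:  (p0=3, p1=5, p2=6, p3=0, p4=0) → (p0=3, p1=6, p2=7, p3=0, p4=0)
step 4: fire T1:  (p0=3, p1=6, p2=7, p3=0, p4=0) → (p0=3, p1=7, p2=8, p3=0, p4=0)
step 5: fire T1:  (p0=3, p1=7, p2=8, p3=0, p4=0) → (p0=3, p1=8, p2=9, p3=0, p4=0)
step 6: fire T1:  (p0=3, p1=8, p2=9, p3=0, p4=0) → (p0=3, p1=9, p2=10, p3=0, p4=0)
step 7: fire T1:  (p0=3, p1=9, p2=10, p3=0, p4=0) → (p0=3, p1=10, p2=11, p3=0, p4=0)
step 8: fire T1:  (p0=3, p1=10, p2=11, p3=0, p4=0) → (p0=3, p1=11, p2=12, p3=0, p4=0)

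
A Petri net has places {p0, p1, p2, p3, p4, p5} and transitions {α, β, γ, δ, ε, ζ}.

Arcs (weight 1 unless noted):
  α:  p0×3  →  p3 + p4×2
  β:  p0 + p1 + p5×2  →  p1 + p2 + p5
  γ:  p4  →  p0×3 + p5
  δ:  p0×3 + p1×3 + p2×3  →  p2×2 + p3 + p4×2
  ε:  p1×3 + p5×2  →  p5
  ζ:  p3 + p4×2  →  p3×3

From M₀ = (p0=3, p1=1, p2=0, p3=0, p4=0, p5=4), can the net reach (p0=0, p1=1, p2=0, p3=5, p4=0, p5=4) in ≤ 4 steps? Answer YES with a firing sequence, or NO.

NO — not reachable within 4 firings

depth 0: 1 marking
depth 1: 3 markings reached so far
depth 2: 6 markings reached so far
depth 3: 10 markings reached so far
depth 4: 14 markings reached so far
target is not among the 14 markings reachable within 4 steps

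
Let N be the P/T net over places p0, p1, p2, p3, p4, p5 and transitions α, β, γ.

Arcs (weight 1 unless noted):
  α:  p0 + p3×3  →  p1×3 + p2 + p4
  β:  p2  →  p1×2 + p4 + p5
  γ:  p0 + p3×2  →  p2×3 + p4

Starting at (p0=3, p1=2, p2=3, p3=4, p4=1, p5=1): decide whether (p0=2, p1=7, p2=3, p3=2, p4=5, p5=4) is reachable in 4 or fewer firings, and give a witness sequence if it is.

NO — not reachable within 4 firings

depth 0: 1 marking
depth 1: 4 markings reached so far
depth 2: 8 markings reached so far
depth 3: 12 markings reached so far
depth 4: 15 markings reached so far
target is not among the 15 markings reachable within 4 steps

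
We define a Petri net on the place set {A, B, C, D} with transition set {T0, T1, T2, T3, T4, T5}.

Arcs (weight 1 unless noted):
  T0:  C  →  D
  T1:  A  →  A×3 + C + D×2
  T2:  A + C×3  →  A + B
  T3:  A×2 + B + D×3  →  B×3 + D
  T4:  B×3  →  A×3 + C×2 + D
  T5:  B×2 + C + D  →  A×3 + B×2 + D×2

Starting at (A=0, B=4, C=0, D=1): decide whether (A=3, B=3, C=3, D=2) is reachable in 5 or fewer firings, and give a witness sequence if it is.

YES — reachable via ⟨T4, T1, T3⟩ (3 firings)

step 1: fire T4:  (A=0, B=4, C=0, D=1) → (A=3, B=1, C=2, D=2)
step 2: fire T1:  (A=3, B=1, C=2, D=2) → (A=5, B=1, C=3, D=4)
step 3: fire T3:  (A=5, B=1, C=3, D=4) → (A=3, B=3, C=3, D=2)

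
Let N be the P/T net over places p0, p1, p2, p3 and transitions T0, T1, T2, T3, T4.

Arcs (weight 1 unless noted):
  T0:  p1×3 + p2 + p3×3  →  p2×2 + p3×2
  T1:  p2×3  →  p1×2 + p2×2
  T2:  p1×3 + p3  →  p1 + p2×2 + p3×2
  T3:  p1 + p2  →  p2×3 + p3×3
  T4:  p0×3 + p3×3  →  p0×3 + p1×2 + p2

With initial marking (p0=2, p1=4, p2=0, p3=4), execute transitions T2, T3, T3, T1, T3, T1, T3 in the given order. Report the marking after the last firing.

(p0=2, p1=2, p2=8, p3=17)

step 1: fire T2:  (p0=2, p1=4, p2=0, p3=4) → (p0=2, p1=2, p2=2, p3=5)
step 2: fire T3:  (p0=2, p1=2, p2=2, p3=5) → (p0=2, p1=1, p2=4, p3=8)
step 3: fire T3:  (p0=2, p1=1, p2=4, p3=8) → (p0=2, p1=0, p2=6, p3=11)
step 4: fire T1:  (p0=2, p1=0, p2=6, p3=11) → (p0=2, p1=2, p2=5, p3=11)
step 5: fire T3:  (p0=2, p1=2, p2=5, p3=11) → (p0=2, p1=1, p2=7, p3=14)
step 6: fire T1:  (p0=2, p1=1, p2=7, p3=14) → (p0=2, p1=3, p2=6, p3=14)
step 7: fire T3:  (p0=2, p1=3, p2=6, p3=14) → (p0=2, p1=2, p2=8, p3=17)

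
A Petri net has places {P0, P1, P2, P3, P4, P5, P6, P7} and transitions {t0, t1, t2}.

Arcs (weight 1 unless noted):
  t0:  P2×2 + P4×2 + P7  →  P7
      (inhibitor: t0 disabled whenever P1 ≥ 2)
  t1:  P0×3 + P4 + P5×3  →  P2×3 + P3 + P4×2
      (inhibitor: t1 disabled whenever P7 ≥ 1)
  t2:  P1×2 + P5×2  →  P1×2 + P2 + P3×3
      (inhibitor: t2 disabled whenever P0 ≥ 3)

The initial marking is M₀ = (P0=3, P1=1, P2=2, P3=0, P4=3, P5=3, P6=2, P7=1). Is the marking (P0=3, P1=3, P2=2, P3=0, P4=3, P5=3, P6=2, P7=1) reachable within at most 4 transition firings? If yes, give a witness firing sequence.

NO — not reachable within 4 firings

depth 0: 1 marking
depth 1: 2 markings reached so far
depth 2: 2 markings reached so far
(frontier empty at depth 2; search complete)
target is not among the 2 markings reachable within 4 steps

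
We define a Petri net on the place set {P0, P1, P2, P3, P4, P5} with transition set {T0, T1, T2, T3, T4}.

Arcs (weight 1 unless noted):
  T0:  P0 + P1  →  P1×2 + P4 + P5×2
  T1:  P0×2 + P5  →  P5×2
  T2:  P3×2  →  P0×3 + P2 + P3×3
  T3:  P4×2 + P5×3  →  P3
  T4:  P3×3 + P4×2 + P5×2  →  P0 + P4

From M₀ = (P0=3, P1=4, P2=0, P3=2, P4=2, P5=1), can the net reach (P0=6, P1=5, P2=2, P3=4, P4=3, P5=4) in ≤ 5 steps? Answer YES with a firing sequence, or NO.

YES — reachable via ⟨T0, T1, T2, T2⟩ (4 firings)

step 1: fire T0:  (P0=3, P1=4, P2=0, P3=2, P4=2, P5=1) → (P0=2, P1=5, P2=0, P3=2, P4=3, P5=3)
step 2: fire T1:  (P0=2, P1=5, P2=0, P3=2, P4=3, P5=3) → (P0=0, P1=5, P2=0, P3=2, P4=3, P5=4)
step 3: fire T2:  (P0=0, P1=5, P2=0, P3=2, P4=3, P5=4) → (P0=3, P1=5, P2=1, P3=3, P4=3, P5=4)
step 4: fire T2:  (P0=3, P1=5, P2=1, P3=3, P4=3, P5=4) → (P0=6, P1=5, P2=2, P3=4, P4=3, P5=4)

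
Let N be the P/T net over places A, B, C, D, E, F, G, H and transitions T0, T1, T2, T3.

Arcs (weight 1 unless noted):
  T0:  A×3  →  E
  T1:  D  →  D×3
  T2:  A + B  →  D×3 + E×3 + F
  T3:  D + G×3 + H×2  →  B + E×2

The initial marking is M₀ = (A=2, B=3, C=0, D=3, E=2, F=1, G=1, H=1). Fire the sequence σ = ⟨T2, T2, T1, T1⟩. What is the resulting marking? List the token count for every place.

(A=0, B=1, C=0, D=13, E=8, F=3, G=1, H=1)

step 1: fire T2:  (A=2, B=3, C=0, D=3, E=2, F=1, G=1, H=1) → (A=1, B=2, C=0, D=6, E=5, F=2, G=1, H=1)
step 2: fire T2:  (A=1, B=2, C=0, D=6, E=5, F=2, G=1, H=1) → (A=0, B=1, C=0, D=9, E=8, F=3, G=1, H=1)
step 3: fire T1:  (A=0, B=1, C=0, D=9, E=8, F=3, G=1, H=1) → (A=0, B=1, C=0, D=11, E=8, F=3, G=1, H=1)
step 4: fire T1:  (A=0, B=1, C=0, D=11, E=8, F=3, G=1, H=1) → (A=0, B=1, C=0, D=13, E=8, F=3, G=1, H=1)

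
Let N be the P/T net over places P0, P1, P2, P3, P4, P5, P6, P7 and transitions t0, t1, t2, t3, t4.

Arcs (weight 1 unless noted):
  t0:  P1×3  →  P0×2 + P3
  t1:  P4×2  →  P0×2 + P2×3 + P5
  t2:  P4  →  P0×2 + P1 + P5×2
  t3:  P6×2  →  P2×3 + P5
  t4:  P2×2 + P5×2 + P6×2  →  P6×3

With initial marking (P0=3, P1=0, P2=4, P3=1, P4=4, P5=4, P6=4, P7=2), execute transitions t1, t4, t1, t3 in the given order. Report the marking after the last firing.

step 1: fire t1:  (P0=3, P1=0, P2=4, P3=1, P4=4, P5=4, P6=4, P7=2) → (P0=5, P1=0, P2=7, P3=1, P4=2, P5=5, P6=4, P7=2)
step 2: fire t4:  (P0=5, P1=0, P2=7, P3=1, P4=2, P5=5, P6=4, P7=2) → (P0=5, P1=0, P2=5, P3=1, P4=2, P5=3, P6=5, P7=2)
step 3: fire t1:  (P0=5, P1=0, P2=5, P3=1, P4=2, P5=3, P6=5, P7=2) → (P0=7, P1=0, P2=8, P3=1, P4=0, P5=4, P6=5, P7=2)
step 4: fire t3:  (P0=7, P1=0, P2=8, P3=1, P4=0, P5=4, P6=5, P7=2) → (P0=7, P1=0, P2=11, P3=1, P4=0, P5=5, P6=3, P7=2)

(P0=7, P1=0, P2=11, P3=1, P4=0, P5=5, P6=3, P7=2)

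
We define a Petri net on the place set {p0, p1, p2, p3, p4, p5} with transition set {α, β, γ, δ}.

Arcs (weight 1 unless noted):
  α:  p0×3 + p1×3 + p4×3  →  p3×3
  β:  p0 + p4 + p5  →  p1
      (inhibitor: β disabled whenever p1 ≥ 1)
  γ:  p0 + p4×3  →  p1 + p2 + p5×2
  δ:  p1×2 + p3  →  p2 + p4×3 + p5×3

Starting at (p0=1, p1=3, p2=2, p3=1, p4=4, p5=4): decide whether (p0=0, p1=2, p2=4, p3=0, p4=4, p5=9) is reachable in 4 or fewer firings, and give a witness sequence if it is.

YES — reachable via ⟨γ, δ⟩ (2 firings)

step 1: fire γ:  (p0=1, p1=3, p2=2, p3=1, p4=4, p5=4) → (p0=0, p1=4, p2=3, p3=1, p4=1, p5=6)
step 2: fire δ:  (p0=0, p1=4, p2=3, p3=1, p4=1, p5=6) → (p0=0, p1=2, p2=4, p3=0, p4=4, p5=9)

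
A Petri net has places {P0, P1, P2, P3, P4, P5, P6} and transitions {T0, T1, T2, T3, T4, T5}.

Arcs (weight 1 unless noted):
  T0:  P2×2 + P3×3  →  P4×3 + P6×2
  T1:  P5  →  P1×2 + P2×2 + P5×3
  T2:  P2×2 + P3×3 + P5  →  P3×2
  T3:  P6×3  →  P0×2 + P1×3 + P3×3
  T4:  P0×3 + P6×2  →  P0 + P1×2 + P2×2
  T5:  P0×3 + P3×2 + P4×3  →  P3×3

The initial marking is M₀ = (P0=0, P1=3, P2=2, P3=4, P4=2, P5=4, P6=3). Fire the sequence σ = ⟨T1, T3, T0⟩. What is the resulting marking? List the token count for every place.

step 1: fire T1:  (P0=0, P1=3, P2=2, P3=4, P4=2, P5=4, P6=3) → (P0=0, P1=5, P2=4, P3=4, P4=2, P5=6, P6=3)
step 2: fire T3:  (P0=0, P1=5, P2=4, P3=4, P4=2, P5=6, P6=3) → (P0=2, P1=8, P2=4, P3=7, P4=2, P5=6, P6=0)
step 3: fire T0:  (P0=2, P1=8, P2=4, P3=7, P4=2, P5=6, P6=0) → (P0=2, P1=8, P2=2, P3=4, P4=5, P5=6, P6=2)

(P0=2, P1=8, P2=2, P3=4, P4=5, P5=6, P6=2)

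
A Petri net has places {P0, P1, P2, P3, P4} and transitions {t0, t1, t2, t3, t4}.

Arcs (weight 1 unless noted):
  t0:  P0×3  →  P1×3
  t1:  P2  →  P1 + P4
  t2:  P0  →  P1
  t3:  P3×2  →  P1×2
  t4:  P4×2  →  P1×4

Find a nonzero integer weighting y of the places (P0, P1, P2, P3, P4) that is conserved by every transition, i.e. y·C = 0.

Incidence matrix C (rows=places, cols=transitions):
       t0   t1   t2   t3   t4
   P0  -3    0   -1    0    0
   P1   3    1    1    2    4
   P2   0   -1    0    0    0
   P3   0    0    0   -2    0
   P4   0    1    0    0   -2

Candidate y = [1, 1, 3, 1, 2]; check y·C column-wise:
  col t0: 1·-3 + 1·3 + 3·0 + 1·0 + 2·0 = 0
  col t1: 1·0 + 1·1 + 3·-1 + 1·0 + 2·1 = 0
  col t2: 1·-1 + 1·1 + 3·0 + 1·0 + 2·0 = 0
  col t3: 1·0 + 1·2 + 3·0 + 1·-2 + 2·0 = 0
  col t4: 1·0 + 1·4 + 3·0 + 1·0 + 2·-2 = 0

y = (P0:1, P1:1, P2:3, P3:1, P4:2)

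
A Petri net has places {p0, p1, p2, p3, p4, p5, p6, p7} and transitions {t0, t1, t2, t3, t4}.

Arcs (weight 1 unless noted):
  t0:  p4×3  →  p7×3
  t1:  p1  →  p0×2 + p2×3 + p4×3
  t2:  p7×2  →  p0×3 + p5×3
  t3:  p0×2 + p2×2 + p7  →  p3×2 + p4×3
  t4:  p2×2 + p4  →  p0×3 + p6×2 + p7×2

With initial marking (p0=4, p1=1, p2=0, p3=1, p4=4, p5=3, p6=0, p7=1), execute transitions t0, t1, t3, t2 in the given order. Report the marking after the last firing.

(p0=7, p1=0, p2=1, p3=3, p4=7, p5=6, p6=0, p7=1)

step 1: fire t0:  (p0=4, p1=1, p2=0, p3=1, p4=4, p5=3, p6=0, p7=1) → (p0=4, p1=1, p2=0, p3=1, p4=1, p5=3, p6=0, p7=4)
step 2: fire t1:  (p0=4, p1=1, p2=0, p3=1, p4=1, p5=3, p6=0, p7=4) → (p0=6, p1=0, p2=3, p3=1, p4=4, p5=3, p6=0, p7=4)
step 3: fire t3:  (p0=6, p1=0, p2=3, p3=1, p4=4, p5=3, p6=0, p7=4) → (p0=4, p1=0, p2=1, p3=3, p4=7, p5=3, p6=0, p7=3)
step 4: fire t2:  (p0=4, p1=0, p2=1, p3=3, p4=7, p5=3, p6=0, p7=3) → (p0=7, p1=0, p2=1, p3=3, p4=7, p5=6, p6=0, p7=1)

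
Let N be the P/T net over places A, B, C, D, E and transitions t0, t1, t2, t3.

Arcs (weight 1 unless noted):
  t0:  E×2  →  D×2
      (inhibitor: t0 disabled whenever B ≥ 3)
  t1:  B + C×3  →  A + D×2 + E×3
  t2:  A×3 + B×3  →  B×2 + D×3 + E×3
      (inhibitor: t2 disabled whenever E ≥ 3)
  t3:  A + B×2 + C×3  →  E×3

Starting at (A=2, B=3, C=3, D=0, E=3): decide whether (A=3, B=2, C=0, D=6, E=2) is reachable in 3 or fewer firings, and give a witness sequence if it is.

step 1: fire t1:  (A=2, B=3, C=3, D=0, E=3) → (A=3, B=2, C=0, D=2, E=6)
step 2: fire t0:  (A=3, B=2, C=0, D=2, E=6) → (A=3, B=2, C=0, D=4, E=4)
step 3: fire t0:  (A=3, B=2, C=0, D=4, E=4) → (A=3, B=2, C=0, D=6, E=2)

YES — reachable via ⟨t1, t0, t0⟩ (3 firings)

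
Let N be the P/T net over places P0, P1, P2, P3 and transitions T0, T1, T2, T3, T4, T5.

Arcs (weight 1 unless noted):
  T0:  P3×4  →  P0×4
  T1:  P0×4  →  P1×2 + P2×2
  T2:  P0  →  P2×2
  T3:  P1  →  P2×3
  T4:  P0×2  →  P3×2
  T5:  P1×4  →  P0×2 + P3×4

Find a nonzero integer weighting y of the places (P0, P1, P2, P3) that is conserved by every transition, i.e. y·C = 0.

Incidence matrix C (rows=places, cols=transitions):
       T0   T1   T2   T3   T4   T5
   P0   4   -4   -1    0   -2    2
   P1   0    2    0   -1    0   -4
   P2   0    2    2    3    0    0
   P3  -4    0    0    0    2    4

Candidate y = [2, 3, 1, 2]; check y·C column-wise:
  col T0: 2·4 + 3·0 + 1·0 + 2·-4 = 0
  col T1: 2·-4 + 3·2 + 1·2 + 2·0 = 0
  col T2: 2·-1 + 3·0 + 1·2 + 2·0 = 0
  col T3: 2·0 + 3·-1 + 1·3 + 2·0 = 0
  col T4: 2·-2 + 3·0 + 1·0 + 2·2 = 0
  col T5: 2·2 + 3·-4 + 1·0 + 2·4 = 0

y = (P0:2, P1:3, P2:1, P3:2)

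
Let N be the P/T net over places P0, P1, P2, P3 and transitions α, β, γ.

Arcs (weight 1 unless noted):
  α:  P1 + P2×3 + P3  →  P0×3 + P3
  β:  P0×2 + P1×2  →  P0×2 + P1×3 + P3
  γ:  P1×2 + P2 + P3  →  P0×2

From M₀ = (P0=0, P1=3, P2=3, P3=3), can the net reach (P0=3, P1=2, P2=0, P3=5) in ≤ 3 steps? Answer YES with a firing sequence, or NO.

depth 0: 1 marking
depth 1: 3 markings reached so far
depth 2: 4 markings reached so far
depth 3: 5 markings reached so far
target is not among the 5 markings reachable within 3 steps

NO — not reachable within 3 firings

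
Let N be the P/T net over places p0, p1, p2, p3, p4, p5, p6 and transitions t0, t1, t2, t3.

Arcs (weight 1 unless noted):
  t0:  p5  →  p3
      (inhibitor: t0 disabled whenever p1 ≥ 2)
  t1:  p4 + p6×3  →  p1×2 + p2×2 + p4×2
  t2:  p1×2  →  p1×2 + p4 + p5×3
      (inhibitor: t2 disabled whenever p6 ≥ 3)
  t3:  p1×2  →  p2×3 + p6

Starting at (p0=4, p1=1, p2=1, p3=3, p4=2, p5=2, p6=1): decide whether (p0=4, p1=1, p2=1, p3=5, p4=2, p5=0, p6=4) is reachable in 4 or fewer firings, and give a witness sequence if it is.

NO — not reachable within 4 firings

depth 0: 1 marking
depth 1: 2 markings reached so far
depth 2: 3 markings reached so far
depth 3: 3 markings reached so far
(frontier empty at depth 3; search complete)
target is not among the 3 markings reachable within 4 steps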